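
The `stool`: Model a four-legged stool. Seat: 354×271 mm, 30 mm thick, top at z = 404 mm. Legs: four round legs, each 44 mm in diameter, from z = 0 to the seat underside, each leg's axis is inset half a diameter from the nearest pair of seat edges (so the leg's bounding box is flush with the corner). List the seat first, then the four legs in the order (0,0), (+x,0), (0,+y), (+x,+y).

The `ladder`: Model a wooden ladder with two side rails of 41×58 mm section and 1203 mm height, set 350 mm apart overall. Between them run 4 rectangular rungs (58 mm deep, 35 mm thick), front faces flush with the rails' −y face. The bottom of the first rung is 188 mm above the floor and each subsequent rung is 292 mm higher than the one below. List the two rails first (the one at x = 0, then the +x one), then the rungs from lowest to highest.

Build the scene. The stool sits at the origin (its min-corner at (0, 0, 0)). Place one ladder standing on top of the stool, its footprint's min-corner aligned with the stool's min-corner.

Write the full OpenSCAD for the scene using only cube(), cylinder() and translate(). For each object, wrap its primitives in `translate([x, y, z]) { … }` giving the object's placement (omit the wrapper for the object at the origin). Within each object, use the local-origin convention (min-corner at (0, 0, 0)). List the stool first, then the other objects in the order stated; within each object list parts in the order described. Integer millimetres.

translate([0, 0, 374]) cube([354, 271, 30]);
translate([22, 22, 0]) cylinder(h = 374, r = 22);
translate([332, 22, 0]) cylinder(h = 374, r = 22);
translate([22, 249, 0]) cylinder(h = 374, r = 22);
translate([332, 249, 0]) cylinder(h = 374, r = 22);
translate([0, 0, 404]) {
  cube([41, 58, 1203]);
  translate([309, 0, 0]) cube([41, 58, 1203]);
  translate([41, 0, 188]) cube([268, 58, 35]);
  translate([41, 0, 480]) cube([268, 58, 35]);
  translate([41, 0, 772]) cube([268, 58, 35]);
  translate([41, 0, 1064]) cube([268, 58, 35]);
}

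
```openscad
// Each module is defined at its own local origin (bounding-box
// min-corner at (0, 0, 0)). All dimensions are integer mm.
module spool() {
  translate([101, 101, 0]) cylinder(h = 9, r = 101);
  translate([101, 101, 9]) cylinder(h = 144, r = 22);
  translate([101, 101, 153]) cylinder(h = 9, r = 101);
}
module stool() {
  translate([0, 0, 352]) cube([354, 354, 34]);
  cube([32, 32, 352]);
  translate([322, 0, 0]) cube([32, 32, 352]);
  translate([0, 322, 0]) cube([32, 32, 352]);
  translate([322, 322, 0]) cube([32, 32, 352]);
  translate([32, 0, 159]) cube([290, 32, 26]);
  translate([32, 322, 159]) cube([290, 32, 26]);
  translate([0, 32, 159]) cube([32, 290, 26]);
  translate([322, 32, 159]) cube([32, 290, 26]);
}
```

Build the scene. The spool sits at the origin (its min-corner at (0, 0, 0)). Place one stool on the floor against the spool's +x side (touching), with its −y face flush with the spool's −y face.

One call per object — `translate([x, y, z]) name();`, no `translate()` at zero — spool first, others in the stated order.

spool();
translate([202, 0, 0]) stool();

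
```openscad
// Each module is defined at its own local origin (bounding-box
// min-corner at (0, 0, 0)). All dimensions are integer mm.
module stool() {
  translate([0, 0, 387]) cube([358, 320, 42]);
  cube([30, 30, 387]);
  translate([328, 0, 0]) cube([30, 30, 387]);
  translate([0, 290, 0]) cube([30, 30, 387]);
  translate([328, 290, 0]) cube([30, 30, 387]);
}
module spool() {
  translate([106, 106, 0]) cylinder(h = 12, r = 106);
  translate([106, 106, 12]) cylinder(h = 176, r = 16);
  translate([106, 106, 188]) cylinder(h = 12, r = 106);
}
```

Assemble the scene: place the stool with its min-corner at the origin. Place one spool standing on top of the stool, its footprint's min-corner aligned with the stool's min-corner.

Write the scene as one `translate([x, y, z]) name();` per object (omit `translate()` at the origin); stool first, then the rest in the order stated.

stool();
translate([0, 0, 429]) spool();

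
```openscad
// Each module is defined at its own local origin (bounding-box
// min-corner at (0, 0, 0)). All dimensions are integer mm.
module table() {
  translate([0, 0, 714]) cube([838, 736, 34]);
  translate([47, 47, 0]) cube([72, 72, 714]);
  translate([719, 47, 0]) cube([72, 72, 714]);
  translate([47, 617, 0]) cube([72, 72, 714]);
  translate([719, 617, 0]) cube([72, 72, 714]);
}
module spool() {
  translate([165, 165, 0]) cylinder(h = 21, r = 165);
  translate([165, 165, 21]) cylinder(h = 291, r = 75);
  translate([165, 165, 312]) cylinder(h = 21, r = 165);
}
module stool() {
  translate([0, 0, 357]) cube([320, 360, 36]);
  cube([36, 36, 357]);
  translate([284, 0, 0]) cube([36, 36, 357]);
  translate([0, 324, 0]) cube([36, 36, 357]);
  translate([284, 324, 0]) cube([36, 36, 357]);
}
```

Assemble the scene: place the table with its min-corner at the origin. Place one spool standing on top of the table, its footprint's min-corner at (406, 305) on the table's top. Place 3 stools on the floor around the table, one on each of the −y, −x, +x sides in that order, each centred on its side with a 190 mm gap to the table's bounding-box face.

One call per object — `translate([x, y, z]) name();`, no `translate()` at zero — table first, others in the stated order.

table();
translate([406, 305, 748]) spool();
translate([259, -550, 0]) stool();
translate([-510, 188, 0]) stool();
translate([1028, 188, 0]) stool();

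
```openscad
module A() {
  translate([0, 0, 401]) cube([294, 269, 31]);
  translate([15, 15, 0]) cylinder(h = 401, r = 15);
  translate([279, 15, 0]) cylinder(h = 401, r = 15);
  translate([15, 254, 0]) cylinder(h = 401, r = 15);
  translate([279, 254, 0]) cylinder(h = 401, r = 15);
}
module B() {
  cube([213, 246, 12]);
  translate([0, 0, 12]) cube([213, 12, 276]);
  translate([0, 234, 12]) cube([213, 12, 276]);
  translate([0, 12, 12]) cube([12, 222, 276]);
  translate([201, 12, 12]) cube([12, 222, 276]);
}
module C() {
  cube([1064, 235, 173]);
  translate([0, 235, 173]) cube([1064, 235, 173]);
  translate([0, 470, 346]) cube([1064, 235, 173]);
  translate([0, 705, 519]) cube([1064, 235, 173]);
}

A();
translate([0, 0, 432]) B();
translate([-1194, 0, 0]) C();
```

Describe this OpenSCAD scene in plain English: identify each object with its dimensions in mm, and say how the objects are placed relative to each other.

A is a four-legged stool. The seat is a 294×269×31 mm slab whose top surface is at z = 432 mm; four round legs, each 30 mm in diameter, run from the floor (z = 0) to the underside of the seat, each leg's axis is inset half a diameter from the nearest pair of seat edges (so the leg's bounding box is flush with the corner).

B is an open storage box with external size 213×246×288 mm and wall thickness 12 mm (the base is also 12 mm thick). The base covers the whole footprint; the four walls stand on the base, with the y-facing walls full-width and the x-facing walls fitting between their inner faces.

C is a straight staircase of 4 solid steps. Each step is 1064 mm wide (x), 235 mm deep (y, the going) and 173 mm tall (the rise). The first step rests on the floor; each subsequent step sits one going further in +y and one rise higher in +z, directly behind and above the previous step with no overlap.

The open box is on top of the stool. The staircase is on the floor beside the stool on its −x side.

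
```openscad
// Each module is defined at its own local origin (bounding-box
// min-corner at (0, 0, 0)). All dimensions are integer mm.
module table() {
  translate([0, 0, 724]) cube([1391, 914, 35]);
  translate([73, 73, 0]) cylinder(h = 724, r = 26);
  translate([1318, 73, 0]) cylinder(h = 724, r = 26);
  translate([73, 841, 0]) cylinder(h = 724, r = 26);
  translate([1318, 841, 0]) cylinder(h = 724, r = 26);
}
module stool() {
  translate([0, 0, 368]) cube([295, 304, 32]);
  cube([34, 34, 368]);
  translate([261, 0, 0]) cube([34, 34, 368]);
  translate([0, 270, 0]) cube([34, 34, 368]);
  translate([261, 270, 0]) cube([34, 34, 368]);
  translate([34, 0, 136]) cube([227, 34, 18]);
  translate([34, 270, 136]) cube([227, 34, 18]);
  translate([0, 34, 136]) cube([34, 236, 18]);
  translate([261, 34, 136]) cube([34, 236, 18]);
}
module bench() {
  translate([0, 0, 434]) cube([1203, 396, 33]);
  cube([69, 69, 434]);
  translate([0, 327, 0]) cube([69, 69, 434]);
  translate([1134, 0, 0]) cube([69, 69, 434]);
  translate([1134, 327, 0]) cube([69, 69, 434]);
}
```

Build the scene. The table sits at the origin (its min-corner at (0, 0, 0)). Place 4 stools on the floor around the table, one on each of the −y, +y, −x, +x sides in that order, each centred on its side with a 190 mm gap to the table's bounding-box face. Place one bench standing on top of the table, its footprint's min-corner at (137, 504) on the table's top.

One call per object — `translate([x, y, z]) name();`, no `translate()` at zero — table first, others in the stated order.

table();
translate([548, -494, 0]) stool();
translate([548, 1104, 0]) stool();
translate([-485, 305, 0]) stool();
translate([1581, 305, 0]) stool();
translate([137, 504, 759]) bench();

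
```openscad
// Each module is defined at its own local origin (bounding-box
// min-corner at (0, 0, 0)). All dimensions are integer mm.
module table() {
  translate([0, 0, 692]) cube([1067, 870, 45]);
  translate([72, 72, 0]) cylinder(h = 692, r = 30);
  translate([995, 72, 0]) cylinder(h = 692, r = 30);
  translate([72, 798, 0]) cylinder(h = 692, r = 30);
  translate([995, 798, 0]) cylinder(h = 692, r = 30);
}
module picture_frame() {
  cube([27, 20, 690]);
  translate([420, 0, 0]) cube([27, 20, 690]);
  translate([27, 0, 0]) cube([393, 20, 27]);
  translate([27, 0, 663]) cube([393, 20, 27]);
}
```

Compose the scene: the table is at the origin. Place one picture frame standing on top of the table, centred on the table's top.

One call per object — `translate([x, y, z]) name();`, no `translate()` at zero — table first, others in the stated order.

table();
translate([310, 425, 737]) picture_frame();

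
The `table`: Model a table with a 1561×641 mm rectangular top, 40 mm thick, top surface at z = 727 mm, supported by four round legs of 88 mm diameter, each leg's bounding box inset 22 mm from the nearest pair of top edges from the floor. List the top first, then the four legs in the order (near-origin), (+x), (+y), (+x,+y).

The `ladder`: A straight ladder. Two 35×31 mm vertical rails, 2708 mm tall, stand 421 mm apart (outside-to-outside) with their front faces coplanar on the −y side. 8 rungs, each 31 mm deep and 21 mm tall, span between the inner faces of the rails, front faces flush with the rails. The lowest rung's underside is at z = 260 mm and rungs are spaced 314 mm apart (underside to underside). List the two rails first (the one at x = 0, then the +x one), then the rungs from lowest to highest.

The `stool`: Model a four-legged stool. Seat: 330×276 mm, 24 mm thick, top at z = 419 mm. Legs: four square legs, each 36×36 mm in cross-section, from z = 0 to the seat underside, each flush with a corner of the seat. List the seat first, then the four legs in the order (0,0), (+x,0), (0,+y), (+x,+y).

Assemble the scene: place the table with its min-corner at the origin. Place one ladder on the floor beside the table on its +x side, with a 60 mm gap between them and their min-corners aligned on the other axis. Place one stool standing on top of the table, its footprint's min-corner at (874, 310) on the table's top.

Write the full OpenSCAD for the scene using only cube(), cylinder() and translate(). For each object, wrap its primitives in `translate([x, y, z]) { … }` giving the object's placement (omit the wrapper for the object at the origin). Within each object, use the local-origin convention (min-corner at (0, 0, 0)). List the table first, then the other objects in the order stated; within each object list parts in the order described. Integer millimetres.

translate([0, 0, 687]) cube([1561, 641, 40]);
translate([66, 66, 0]) cylinder(h = 687, r = 44);
translate([1495, 66, 0]) cylinder(h = 687, r = 44);
translate([66, 575, 0]) cylinder(h = 687, r = 44);
translate([1495, 575, 0]) cylinder(h = 687, r = 44);
translate([1621, 0, 0]) {
  cube([35, 31, 2708]);
  translate([386, 0, 0]) cube([35, 31, 2708]);
  translate([35, 0, 260]) cube([351, 31, 21]);
  translate([35, 0, 574]) cube([351, 31, 21]);
  translate([35, 0, 888]) cube([351, 31, 21]);
  translate([35, 0, 1202]) cube([351, 31, 21]);
  translate([35, 0, 1516]) cube([351, 31, 21]);
  translate([35, 0, 1830]) cube([351, 31, 21]);
  translate([35, 0, 2144]) cube([351, 31, 21]);
  translate([35, 0, 2458]) cube([351, 31, 21]);
}
translate([874, 310, 727]) {
  translate([0, 0, 395]) cube([330, 276, 24]);
  cube([36, 36, 395]);
  translate([294, 0, 0]) cube([36, 36, 395]);
  translate([0, 240, 0]) cube([36, 36, 395]);
  translate([294, 240, 0]) cube([36, 36, 395]);
}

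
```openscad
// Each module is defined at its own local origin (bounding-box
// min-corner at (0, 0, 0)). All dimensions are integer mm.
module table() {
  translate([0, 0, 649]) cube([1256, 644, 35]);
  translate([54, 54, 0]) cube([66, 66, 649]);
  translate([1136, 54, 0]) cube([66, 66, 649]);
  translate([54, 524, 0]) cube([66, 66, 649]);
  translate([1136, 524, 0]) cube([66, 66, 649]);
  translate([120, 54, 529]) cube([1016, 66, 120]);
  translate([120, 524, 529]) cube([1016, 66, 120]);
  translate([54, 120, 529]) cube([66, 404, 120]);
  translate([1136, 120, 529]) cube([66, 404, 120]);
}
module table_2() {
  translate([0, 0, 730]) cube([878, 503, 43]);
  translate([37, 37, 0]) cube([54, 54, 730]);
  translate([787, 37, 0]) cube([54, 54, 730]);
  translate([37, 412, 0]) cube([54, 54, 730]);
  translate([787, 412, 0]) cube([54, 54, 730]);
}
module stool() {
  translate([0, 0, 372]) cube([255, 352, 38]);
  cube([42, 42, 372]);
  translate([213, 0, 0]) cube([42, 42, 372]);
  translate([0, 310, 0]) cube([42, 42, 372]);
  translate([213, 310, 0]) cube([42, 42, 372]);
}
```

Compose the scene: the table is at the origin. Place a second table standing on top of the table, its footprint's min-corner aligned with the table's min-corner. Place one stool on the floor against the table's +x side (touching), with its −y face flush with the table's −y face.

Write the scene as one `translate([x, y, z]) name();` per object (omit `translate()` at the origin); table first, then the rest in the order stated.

table();
translate([0, 0, 684]) table_2();
translate([1256, 0, 0]) stool();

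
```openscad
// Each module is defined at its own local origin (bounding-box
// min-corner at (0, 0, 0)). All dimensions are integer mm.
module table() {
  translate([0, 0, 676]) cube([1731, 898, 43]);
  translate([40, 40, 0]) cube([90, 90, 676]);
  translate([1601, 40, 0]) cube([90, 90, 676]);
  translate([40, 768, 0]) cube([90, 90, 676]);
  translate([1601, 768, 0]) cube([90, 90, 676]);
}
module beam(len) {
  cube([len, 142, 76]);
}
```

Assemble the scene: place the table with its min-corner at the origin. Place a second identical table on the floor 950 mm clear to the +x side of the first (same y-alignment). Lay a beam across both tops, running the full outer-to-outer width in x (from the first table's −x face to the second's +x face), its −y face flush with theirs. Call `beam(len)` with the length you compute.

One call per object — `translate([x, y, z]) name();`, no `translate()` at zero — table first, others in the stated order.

table();
translate([2681, 0, 0]) table();
translate([0, 0, 719]) beam(4412);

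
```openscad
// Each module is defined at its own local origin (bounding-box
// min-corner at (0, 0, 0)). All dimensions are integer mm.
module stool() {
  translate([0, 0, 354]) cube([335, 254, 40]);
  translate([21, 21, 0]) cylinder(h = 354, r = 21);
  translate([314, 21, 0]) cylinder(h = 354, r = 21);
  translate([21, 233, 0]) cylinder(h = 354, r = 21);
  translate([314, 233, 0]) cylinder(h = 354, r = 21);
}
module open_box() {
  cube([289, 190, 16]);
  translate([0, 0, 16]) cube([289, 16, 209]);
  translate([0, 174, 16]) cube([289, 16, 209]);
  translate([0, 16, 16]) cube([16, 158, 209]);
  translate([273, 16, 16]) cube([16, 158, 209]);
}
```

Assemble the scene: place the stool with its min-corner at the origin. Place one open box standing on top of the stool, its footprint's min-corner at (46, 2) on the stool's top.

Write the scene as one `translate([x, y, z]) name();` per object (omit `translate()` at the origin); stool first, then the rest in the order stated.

stool();
translate([46, 2, 394]) open_box();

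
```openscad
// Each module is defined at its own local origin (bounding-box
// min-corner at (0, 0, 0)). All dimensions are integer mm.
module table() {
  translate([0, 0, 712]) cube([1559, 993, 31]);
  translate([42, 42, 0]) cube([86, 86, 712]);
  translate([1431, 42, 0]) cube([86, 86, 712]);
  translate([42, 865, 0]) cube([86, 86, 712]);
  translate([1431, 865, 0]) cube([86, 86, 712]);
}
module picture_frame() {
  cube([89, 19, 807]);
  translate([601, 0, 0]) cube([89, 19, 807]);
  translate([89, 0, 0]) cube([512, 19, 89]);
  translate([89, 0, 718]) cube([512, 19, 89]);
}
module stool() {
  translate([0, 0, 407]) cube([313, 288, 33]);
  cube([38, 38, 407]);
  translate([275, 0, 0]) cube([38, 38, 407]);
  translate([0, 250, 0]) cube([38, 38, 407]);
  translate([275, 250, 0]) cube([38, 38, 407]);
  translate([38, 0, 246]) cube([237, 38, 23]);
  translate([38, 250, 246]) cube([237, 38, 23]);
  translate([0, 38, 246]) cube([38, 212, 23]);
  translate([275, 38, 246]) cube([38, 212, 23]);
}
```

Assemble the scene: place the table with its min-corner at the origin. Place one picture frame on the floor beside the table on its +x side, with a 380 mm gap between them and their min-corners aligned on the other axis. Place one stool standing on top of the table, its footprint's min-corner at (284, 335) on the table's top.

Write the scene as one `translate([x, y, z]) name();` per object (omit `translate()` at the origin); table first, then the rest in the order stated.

table();
translate([1939, 0, 0]) picture_frame();
translate([284, 335, 743]) stool();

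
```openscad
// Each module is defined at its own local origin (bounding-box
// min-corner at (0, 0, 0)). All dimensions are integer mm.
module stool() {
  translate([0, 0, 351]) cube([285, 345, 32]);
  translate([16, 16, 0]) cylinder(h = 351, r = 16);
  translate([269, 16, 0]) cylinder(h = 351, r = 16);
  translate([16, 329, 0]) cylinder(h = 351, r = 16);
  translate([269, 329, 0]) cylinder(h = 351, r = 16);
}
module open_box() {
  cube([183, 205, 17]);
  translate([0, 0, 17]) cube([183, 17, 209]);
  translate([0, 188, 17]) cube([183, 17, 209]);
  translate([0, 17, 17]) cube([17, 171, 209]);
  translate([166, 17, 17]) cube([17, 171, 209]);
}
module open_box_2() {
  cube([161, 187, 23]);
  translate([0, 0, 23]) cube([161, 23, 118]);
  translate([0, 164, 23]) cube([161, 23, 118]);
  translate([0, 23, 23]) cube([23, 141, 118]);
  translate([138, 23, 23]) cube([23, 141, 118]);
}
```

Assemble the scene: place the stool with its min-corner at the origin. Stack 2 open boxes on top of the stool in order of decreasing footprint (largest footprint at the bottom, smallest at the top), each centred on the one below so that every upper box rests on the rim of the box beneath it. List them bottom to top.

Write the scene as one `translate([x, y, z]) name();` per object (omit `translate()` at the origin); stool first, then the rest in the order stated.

stool();
translate([51, 70, 383]) open_box();
translate([62, 79, 609]) open_box_2();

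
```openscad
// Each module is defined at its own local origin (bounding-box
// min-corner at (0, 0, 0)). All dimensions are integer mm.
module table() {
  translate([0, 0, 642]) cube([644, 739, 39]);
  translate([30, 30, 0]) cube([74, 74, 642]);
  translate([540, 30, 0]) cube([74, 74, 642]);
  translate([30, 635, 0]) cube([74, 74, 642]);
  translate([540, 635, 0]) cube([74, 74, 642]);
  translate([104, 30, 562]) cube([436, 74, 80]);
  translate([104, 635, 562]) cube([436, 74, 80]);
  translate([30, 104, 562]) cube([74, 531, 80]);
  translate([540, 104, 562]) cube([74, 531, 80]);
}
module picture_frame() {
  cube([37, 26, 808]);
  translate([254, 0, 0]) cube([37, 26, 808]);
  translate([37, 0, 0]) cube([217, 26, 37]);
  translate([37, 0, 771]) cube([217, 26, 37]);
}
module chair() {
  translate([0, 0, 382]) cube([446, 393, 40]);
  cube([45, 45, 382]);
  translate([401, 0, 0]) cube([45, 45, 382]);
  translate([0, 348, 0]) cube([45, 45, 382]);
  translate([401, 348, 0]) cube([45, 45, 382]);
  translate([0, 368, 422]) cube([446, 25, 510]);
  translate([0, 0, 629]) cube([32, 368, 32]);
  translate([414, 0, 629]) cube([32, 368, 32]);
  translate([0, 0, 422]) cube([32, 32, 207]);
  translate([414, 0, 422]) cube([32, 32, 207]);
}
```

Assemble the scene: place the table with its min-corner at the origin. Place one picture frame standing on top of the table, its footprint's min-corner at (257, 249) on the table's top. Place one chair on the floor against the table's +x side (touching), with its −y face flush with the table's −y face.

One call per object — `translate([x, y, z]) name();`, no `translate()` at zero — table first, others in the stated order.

table();
translate([257, 249, 681]) picture_frame();
translate([644, 0, 0]) chair();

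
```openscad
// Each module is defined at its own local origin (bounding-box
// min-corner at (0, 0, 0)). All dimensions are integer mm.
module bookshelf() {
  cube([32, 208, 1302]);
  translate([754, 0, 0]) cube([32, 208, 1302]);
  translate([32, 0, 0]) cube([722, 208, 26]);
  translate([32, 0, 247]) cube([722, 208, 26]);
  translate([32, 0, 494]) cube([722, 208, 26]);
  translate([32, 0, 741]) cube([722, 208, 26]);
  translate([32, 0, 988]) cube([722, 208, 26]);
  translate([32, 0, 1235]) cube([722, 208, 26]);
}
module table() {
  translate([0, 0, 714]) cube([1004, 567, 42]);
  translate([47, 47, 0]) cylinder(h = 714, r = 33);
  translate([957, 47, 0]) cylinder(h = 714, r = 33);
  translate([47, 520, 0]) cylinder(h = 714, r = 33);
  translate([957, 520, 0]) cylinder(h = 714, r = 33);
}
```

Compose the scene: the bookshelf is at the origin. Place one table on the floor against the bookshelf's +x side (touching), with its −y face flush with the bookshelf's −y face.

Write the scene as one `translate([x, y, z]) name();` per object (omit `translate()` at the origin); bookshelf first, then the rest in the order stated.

bookshelf();
translate([786, 0, 0]) table();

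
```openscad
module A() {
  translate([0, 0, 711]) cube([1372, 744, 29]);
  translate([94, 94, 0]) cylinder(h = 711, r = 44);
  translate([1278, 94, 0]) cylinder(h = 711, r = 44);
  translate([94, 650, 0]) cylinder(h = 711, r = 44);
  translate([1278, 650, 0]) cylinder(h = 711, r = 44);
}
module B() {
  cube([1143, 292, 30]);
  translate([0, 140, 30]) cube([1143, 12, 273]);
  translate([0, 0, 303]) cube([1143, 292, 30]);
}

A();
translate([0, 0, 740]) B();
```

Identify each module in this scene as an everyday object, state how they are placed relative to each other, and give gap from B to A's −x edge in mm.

A is a table. B is an I-beam. The I-beam is on top of the table. The gap from the I-beam to the table's −x edge is 0 mm.

The I-beam's min-x is at 0; the table's min-x is 0; gap = 0 mm.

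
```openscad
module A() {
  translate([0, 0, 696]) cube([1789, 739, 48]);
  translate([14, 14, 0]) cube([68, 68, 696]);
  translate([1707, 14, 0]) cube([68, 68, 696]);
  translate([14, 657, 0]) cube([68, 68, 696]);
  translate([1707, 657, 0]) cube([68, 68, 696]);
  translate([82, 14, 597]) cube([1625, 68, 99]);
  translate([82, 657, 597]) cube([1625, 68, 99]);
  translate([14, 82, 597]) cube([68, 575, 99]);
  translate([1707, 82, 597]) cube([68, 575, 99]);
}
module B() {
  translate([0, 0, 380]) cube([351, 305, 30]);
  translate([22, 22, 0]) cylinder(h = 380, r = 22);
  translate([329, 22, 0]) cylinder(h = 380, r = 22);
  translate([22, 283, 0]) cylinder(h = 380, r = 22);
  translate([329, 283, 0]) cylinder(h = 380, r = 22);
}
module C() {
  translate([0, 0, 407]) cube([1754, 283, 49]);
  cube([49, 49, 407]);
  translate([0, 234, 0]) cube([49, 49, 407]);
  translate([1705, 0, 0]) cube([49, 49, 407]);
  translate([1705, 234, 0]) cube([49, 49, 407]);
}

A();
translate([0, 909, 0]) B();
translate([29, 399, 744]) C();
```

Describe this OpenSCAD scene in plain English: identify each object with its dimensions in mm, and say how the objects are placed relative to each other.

A is a rectangular dining table. The top is 1789×739×48 mm with its upper surface at z = 744 mm. It stands on four 68×68 mm square legs, each inset 14 mm from the nearest pair of top edges, running from the floor to the underside of the top. Four apron rails, 68 mm thick and 99 mm tall, run between adjacent legs with their top edges flush with the underside of the top and their outer faces flush with the legs' outer faces.

B is a four-legged stool. The seat is a 351×305×30 mm slab whose top surface is at z = 410 mm; four round legs, each 44 mm in diameter, run from the floor (z = 0) to the underside of the seat, each leg's axis is inset half a diameter from the nearest pair of seat edges (so the leg's bounding box is flush with the corner).

C is a long wooden bench with a 1754 mm (x) × 283 mm (y) seat, 49 mm thick, its top surface 456 mm above the floor. Four 49 mm square legs at the seat corners, flush with the edges, run from z = 0 to the seat underside.

The stool is on the floor beside the table on its +y side. The bench is on top of the table.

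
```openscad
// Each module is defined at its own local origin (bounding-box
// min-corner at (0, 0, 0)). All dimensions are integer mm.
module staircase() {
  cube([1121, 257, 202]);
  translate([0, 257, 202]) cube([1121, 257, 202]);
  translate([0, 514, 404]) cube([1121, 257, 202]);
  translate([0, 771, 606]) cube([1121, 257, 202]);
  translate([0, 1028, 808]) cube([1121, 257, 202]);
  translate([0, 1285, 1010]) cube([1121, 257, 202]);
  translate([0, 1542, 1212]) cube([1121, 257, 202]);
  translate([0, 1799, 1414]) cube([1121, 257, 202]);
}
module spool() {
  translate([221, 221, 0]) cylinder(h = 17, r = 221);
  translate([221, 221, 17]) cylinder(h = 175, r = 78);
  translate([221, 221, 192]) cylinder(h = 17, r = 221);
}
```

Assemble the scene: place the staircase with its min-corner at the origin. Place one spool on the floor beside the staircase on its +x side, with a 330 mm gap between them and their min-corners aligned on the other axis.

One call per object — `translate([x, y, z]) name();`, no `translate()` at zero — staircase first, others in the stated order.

staircase();
translate([1451, 0, 0]) spool();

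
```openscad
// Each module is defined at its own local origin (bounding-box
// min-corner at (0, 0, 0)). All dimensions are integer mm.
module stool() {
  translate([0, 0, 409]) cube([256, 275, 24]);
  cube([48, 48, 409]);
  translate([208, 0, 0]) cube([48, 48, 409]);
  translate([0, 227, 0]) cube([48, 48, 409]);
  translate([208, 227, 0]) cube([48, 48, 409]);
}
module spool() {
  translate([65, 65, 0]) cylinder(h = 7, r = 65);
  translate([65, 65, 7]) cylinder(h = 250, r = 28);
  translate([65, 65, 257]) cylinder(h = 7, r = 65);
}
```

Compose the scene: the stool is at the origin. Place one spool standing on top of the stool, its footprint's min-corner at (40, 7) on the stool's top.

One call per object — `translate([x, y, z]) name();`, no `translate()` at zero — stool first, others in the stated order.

stool();
translate([40, 7, 433]) spool();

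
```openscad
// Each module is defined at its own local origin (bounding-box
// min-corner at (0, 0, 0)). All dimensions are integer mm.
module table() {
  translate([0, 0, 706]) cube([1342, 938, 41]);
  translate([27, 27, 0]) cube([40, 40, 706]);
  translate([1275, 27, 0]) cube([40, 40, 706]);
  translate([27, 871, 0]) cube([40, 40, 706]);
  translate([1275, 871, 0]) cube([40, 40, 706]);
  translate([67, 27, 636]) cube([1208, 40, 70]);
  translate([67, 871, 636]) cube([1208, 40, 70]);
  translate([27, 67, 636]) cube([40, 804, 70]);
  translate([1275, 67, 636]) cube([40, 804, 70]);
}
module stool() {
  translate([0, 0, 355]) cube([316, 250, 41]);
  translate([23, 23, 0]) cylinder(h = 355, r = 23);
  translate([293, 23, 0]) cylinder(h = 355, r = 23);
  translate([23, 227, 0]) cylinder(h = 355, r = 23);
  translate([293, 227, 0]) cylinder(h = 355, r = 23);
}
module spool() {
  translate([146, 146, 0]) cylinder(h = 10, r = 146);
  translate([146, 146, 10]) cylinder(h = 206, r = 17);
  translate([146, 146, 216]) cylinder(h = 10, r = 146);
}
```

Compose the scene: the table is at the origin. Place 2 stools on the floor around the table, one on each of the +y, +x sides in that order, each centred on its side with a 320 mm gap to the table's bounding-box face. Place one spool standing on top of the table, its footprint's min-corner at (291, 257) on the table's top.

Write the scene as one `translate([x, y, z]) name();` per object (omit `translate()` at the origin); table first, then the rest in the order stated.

table();
translate([513, 1258, 0]) stool();
translate([1662, 344, 0]) stool();
translate([291, 257, 747]) spool();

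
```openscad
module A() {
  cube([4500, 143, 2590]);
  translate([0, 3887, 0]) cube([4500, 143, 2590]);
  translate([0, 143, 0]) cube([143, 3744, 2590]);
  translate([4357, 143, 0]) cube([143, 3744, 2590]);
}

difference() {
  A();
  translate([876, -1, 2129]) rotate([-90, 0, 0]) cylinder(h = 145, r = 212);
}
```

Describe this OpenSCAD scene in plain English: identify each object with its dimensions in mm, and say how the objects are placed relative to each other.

A is the wall frame of a small rectangular building: four walls, each 2590 mm tall and 143 mm thick, enclosing a footprint 4500 mm (x) by 4030 mm (y) outside-to-outside, with no floor or roof. The front and back walls (the −y and +y sides) span the full width; the two side walls fit between them.

The house frame has a circular hole of radius 212 mm through its front wall, centred at (x = 876, z = 2129).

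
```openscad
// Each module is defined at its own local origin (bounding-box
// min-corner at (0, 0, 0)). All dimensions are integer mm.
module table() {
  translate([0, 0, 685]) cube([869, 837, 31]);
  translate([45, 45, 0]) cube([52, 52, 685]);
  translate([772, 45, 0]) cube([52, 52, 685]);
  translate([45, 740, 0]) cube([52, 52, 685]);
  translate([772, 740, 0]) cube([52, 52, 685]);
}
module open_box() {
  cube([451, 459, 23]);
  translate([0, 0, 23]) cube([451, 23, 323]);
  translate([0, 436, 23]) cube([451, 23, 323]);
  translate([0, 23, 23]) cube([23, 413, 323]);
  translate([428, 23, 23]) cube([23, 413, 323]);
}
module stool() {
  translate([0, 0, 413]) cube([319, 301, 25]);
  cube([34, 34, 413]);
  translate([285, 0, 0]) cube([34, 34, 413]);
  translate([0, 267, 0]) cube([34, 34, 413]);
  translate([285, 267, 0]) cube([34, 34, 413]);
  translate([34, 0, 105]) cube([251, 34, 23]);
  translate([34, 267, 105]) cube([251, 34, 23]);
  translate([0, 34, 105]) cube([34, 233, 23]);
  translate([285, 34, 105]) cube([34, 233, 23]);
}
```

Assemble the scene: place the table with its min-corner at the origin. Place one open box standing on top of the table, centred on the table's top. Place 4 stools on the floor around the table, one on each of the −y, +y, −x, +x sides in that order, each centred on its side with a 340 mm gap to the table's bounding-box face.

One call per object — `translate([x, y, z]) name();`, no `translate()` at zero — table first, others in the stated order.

table();
translate([209, 189, 716]) open_box();
translate([275, -641, 0]) stool();
translate([275, 1177, 0]) stool();
translate([-659, 268, 0]) stool();
translate([1209, 268, 0]) stool();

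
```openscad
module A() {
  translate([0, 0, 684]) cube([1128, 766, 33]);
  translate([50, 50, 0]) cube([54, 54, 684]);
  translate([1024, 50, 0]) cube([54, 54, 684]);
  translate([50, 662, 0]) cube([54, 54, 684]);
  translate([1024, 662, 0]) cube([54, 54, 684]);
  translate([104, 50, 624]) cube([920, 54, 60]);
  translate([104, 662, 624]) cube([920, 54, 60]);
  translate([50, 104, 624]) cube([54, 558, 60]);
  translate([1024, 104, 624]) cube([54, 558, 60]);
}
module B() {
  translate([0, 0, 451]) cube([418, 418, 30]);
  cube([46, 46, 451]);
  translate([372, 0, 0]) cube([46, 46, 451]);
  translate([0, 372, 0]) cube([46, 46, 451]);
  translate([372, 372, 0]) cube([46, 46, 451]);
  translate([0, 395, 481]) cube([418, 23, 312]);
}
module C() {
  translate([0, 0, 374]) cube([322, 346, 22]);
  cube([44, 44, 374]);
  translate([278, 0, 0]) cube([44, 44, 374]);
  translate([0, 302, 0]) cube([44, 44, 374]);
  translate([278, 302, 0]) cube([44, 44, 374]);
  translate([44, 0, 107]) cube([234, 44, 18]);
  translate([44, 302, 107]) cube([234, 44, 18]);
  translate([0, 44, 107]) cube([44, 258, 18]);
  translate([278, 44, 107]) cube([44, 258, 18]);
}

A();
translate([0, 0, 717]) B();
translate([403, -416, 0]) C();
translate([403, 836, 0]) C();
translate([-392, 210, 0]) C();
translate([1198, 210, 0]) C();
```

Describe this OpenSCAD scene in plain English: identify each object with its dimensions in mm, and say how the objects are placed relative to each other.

A is a rectangular dining table. The top is 1128×766×33 mm with its upper surface at z = 717 mm. It stands on four 54×54 mm square legs, each inset 50 mm from the nearest pair of top edges, running from the floor to the underside of the top. Four apron rails, 54 mm thick and 60 mm tall, run between adjacent legs with their top edges flush with the underside of the top and their outer faces flush with the legs' outer faces.

B is a chair: 418×418 mm seat, 30 mm thick, top at z = 481 mm, on four 46 mm square corner legs flush with the seat edges. A 23 mm thick backrest slab spans the full seat width, extending 312 mm above the seat top, its back face flush with the seat's +y edge.

C is a four-legged stool. The seat is a 322×346×22 mm slab whose top surface is at z = 396 mm; four square legs, each 44×44 mm in cross-section, run from the floor (z = 0) to the underside of the seat, each flush with a corner of the seat. Four stretchers, 44 mm wide and 18 mm tall, connect adjacent legs with their undersides at z = 107 mm, each running between the inner faces of the legs it joins and aligned with the legs' outer faces on the other axis.

The chair is on top of the table. Four stools sit around the table at the −y, +y, −x, +x sides.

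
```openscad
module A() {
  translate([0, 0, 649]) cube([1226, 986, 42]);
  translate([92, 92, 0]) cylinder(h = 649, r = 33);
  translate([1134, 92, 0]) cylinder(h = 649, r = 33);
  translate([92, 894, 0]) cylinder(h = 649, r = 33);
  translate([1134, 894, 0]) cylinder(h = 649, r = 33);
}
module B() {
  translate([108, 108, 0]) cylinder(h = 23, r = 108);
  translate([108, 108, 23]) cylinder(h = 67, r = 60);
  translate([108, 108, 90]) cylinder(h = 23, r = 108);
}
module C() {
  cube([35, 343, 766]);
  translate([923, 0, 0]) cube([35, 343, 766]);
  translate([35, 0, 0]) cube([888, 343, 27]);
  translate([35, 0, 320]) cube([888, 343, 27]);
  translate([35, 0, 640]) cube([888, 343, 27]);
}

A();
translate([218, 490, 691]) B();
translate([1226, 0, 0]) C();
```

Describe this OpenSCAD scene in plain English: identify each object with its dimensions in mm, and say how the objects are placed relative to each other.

A is a rectangular dining table. The top is 1226×986×42 mm with its upper surface at z = 691 mm. It stands on four round legs of 66 mm diameter, each leg's bounding box inset 59 mm from the nearest pair of top edges, running from the floor to the underside of the top.

B is a spool: two coaxial disc flanges of radius 108 mm and thickness 23 mm, joined by a core cylinder of radius 60 mm and height 67 mm. The lower flange rests on z = 0 and the three cylinders share a vertical axis.

C is a bookshelf 958 mm wide overall, 343 mm deep and 766 mm tall. The two sides are 35 mm thick vertical panels. 3 horizontal shelves of 27 mm thickness span between the inner faces of the sides; the lowest shelf sits on the floor and shelves are stacked with a clear vertical gap of 293 mm between each pair.

The spool is on top of the table. The bookshelf is against the table's +x side, with their −y faces flush.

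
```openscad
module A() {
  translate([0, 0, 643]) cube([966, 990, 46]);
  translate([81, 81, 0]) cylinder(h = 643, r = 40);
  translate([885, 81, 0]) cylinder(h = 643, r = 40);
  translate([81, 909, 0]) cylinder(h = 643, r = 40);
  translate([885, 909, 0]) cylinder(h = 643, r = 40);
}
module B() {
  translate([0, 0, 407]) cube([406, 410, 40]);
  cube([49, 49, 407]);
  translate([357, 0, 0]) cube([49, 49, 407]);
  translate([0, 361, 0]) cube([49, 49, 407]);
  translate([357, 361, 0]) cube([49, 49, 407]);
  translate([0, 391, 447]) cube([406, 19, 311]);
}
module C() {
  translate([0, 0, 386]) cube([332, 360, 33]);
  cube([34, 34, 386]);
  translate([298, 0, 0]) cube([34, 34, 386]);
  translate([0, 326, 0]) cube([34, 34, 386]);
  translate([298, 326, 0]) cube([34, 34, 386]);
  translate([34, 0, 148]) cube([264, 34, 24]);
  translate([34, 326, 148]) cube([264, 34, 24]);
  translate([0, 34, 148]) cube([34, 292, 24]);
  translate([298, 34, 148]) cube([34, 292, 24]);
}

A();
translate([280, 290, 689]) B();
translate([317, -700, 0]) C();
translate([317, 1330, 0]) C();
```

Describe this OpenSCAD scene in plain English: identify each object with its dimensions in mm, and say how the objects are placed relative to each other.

A is a rectangular dining table. The top is 966×990×46 mm with its upper surface at z = 689 mm. It stands on four round legs of 80 mm diameter, each leg's bounding box inset 41 mm from the nearest pair of top edges, running from the floor to the underside of the top.

B is a chair: 406×410 mm seat, 40 mm thick, top at z = 447 mm, on four 49 mm square corner legs flush with the seat edges. A 19 mm thick backrest slab spans the full seat width, extending 311 mm above the seat top, its back face flush with the seat's +y edge.

C is a four-legged stool. The seat is 332×360 mm, 33 mm thick, top at z = 419 mm. It stands on four square legs, each 34×34 mm in cross-section, from z = 0 to the seat underside, each flush with a corner of the seat. Four stretchers, 34 mm wide and 24 mm tall, connect adjacent legs with their undersides at z = 148 mm, each running between the inner faces of the legs it joins and aligned with the legs' outer faces on the other axis.

The chair is on top of the table, centred. Two stools sit around the table at the −y, +y sides.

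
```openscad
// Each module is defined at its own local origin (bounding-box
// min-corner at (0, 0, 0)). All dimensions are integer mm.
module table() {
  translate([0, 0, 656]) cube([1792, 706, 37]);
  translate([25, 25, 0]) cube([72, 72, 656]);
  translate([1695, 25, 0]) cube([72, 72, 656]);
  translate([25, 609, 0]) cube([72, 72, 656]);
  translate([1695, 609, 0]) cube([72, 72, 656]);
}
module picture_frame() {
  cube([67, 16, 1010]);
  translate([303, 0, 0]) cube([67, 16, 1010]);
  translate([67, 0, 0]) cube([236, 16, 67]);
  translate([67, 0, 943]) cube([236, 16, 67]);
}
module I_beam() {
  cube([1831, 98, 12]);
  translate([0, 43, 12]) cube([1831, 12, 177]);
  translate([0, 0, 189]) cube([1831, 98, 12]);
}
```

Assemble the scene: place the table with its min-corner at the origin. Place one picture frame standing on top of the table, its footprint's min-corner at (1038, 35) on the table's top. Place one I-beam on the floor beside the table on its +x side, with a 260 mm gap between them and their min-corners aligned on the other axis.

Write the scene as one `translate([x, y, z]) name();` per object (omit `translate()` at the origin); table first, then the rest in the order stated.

table();
translate([1038, 35, 693]) picture_frame();
translate([2052, 0, 0]) I_beam();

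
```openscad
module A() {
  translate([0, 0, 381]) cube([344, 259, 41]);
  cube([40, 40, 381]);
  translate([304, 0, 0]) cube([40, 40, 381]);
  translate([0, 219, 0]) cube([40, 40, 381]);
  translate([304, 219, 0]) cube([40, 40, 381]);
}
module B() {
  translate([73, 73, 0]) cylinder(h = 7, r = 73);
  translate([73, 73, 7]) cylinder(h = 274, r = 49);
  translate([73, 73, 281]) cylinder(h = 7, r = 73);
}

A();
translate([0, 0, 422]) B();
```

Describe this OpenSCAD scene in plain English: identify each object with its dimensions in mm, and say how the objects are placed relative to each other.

A is a four-legged stool. The seat is 344×259 mm, 41 mm thick, top at z = 422 mm. It stands on four square legs, each 40×40 mm in cross-section, from z = 0 to the seat underside, each flush with a corner of the seat.

B is a spool: two coaxial disc flanges of radius 73 mm and thickness 7 mm, joined by a core cylinder of radius 49 mm and height 274 mm. The lower flange rests on z = 0 and the three cylinders share a vertical axis.

The spool is on top of the stool.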